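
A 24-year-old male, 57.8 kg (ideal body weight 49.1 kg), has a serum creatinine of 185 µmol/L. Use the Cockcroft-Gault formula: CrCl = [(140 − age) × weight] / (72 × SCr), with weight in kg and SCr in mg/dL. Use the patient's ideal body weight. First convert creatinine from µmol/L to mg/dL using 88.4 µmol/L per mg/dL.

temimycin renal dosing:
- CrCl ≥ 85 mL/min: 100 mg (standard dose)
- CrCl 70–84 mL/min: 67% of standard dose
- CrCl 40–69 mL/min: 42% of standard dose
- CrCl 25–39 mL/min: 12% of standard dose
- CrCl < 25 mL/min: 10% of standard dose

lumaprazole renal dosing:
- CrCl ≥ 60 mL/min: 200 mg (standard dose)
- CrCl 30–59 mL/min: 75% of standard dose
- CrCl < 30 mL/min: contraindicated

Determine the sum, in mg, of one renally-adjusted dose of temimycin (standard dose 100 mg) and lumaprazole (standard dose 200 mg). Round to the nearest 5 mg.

SCr = 185 / 88.4 = 2.093 mg/dL
CrCl = (140 − 24) × 49.1 / (72 × 2.093) = 5695.6 / 150.70 ≈ 37.8 mL/min
CrCl ≈ 38 mL/min.
temimycin: 25–39 mL/min → 12% of 100 mg = 12 mg.
lumaprazole: 30–59 mL/min → 75% of 200 mg = 150 mg.
Total = 12 + 150 = 162 mg.

160 mg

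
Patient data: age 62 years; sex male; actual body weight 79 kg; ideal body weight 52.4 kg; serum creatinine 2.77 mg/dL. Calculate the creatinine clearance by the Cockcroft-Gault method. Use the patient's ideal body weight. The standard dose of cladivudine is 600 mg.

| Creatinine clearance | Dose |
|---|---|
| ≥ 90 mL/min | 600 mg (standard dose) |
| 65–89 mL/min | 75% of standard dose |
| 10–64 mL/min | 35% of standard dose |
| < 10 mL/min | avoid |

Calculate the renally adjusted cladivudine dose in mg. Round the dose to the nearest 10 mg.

210 mg

CrCl = (140 − 62) × 52.4 / (72 × 2.77) = 4087.2 / 199.44 ≈ 20.5 mL/min
CrCl ≈ 20 mL/min → bracket 10–64 mL/min.
35% of 600 mg = 210 mg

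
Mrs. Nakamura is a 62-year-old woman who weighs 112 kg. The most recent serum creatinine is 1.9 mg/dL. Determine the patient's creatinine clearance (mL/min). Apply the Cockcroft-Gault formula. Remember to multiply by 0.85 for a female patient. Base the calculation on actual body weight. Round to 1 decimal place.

CrCl = (140 − 62) × 112 / (72 × 1.9) × 0.85 = 8736.0 / 136.80 × 0.85 ≈ 54.3 mL/min

54.3 mL/min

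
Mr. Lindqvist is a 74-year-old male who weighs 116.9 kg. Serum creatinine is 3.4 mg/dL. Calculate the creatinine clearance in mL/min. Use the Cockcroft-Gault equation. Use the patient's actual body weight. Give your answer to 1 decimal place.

31.5 mL/min

CrCl = (140 − 74) × 116.9 / (72 × 3.4) = 7715.4 / 244.80 ≈ 31.5 mL/min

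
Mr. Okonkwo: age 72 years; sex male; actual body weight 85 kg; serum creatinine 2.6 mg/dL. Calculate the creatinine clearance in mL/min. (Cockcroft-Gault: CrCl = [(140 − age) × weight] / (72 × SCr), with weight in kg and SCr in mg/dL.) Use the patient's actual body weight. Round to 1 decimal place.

CrCl = (140 − 72) × 85 / (72 × 2.6) = 5780.0 / 187.20 ≈ 30.9 mL/min

30.9 mL/min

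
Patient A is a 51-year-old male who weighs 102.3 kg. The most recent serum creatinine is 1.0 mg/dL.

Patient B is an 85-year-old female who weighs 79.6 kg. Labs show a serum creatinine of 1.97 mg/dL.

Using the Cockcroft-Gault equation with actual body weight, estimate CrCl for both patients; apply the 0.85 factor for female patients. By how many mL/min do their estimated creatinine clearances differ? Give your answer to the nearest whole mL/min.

Patient A: CrCl = (140 − 51) × 102.3 / (72 × 1) = 9104.7 / 72.00 ≈ 126.5 mL/min
Patient B: CrCl = (140 − 85) × 79.6 / (72 × 1.97) × 0.85 = 4378.0 / 141.84 × 0.85 ≈ 26.2 mL/min
|126.5 − 26.2| = 100.3 mL/min

100 mL/min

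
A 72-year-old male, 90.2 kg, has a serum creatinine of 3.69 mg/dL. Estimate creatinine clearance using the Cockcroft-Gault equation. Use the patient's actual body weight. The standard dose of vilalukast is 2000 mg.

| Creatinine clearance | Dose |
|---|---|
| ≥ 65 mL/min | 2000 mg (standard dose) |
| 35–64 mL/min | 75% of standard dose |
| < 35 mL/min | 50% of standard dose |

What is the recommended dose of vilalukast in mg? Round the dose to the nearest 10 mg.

CrCl = (140 − 72) × 90.2 / (72 × 3.69) = 6133.6 / 265.68 ≈ 23.1 mL/min
CrCl ≈ 23 mL/min → bracket < 35 mL/min.
50% of 2000 mg = 1000 mg

1000 mg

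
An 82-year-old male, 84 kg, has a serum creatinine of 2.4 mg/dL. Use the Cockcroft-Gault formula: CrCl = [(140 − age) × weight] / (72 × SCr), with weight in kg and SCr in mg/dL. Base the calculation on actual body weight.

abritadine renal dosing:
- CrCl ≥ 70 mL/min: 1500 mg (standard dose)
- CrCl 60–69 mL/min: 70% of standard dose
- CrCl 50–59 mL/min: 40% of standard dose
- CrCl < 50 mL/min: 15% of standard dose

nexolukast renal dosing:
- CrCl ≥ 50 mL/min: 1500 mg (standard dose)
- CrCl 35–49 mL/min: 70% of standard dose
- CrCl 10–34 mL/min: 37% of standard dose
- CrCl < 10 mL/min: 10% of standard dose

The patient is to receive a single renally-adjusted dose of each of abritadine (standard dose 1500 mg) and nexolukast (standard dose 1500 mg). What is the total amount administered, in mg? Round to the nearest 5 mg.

780 mg

CrCl = (140 − 82) × 84 / (72 × 2.4) = 4872.0 / 172.80 ≈ 28.2 mL/min
CrCl ≈ 28 mL/min.
abritadine: < 50 mL/min → 15% of 1500 mg = 225 mg.
nexolukast: 10–34 mL/min → 37% of 1500 mg = 555 mg.
Total = 225 + 555 = 780 mg.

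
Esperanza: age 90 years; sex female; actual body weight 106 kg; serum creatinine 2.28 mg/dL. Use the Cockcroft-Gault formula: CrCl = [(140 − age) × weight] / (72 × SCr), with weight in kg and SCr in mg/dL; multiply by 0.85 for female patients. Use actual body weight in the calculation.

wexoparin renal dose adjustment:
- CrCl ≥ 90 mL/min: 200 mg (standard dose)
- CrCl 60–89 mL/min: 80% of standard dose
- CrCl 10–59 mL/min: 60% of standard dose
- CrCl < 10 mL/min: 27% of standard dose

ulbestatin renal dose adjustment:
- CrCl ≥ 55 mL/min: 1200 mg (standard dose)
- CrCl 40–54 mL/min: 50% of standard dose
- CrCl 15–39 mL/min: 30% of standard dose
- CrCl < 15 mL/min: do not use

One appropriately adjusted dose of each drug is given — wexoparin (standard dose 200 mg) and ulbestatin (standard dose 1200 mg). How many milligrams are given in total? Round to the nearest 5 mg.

480 mg

CrCl = (140 − 90) × 106 / (72 × 2.28) × 0.85 = 5300.0 / 164.16 × 0.85 ≈ 27.4 mL/min
CrCl ≈ 27 mL/min.
wexoparin: 10–59 mL/min → 60% of 200 mg = 120 mg.
ulbestatin: 15–39 mL/min → 30% of 1200 mg = 360 mg.
Total = 120 + 360 = 480 mg.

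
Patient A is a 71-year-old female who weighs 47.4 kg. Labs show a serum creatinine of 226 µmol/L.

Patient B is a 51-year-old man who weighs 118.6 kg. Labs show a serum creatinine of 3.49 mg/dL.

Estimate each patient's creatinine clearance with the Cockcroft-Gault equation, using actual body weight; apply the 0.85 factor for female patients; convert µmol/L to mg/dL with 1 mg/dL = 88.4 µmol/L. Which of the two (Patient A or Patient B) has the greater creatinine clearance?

Patient A: SCr = 226 / 88.4 = 2.557 mg/dL
Patient A: CrCl = (140 − 71) × 47.4 / (72 × 2.557) × 0.85 = 3270.6 / 184.10 × 0.85 ≈ 15.1 mL/min
Patient B: CrCl = (140 − 51) × 118.6 / (72 × 3.49) = 10555.4 / 251.28 ≈ 42.0 mL/min
15.1 vs 42.0 mL/min → Patient B is higher.

Patient B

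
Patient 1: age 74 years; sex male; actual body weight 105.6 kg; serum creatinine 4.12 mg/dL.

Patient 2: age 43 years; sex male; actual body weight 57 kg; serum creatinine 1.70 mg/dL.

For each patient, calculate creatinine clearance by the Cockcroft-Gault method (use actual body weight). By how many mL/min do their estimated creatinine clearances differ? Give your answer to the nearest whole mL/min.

Patient 1: CrCl = (140 − 74) × 105.6 / (72 × 4.12) = 6969.6 / 296.64 ≈ 23.5 mL/min
Patient 2: CrCl = (140 − 43) × 57 / (72 × 1.7) = 5529.0 / 122.40 ≈ 45.2 mL/min
|23.5 − 45.2| = 21.7 mL/min

22 mL/min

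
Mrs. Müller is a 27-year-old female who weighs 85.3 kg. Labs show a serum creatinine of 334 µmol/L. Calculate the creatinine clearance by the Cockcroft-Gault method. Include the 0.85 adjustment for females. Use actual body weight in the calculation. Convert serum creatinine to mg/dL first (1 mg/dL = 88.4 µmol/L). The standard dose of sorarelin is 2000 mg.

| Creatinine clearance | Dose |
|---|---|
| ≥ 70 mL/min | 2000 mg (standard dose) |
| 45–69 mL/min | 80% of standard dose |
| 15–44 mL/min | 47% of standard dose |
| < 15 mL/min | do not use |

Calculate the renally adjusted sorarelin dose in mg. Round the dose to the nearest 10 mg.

SCr = 334 / 88.4 = 3.778 mg/dL
CrCl = (140 − 27) × 85.3 / (72 × 3.778) × 0.85 = 9638.9 / 272.02 × 0.85 ≈ 30.1 mL/min
CrCl ≈ 30 mL/min → bracket 15–44 mL/min.
47% of 2000 mg = 940 mg

940 mg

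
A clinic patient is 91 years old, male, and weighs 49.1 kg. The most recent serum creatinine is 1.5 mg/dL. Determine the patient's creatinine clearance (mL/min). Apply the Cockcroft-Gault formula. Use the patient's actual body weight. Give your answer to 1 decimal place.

CrCl = (140 − 91) × 49.1 / (72 × 1.5) = 2405.9 / 108.00 ≈ 22.3 mL/min

22.3 mL/min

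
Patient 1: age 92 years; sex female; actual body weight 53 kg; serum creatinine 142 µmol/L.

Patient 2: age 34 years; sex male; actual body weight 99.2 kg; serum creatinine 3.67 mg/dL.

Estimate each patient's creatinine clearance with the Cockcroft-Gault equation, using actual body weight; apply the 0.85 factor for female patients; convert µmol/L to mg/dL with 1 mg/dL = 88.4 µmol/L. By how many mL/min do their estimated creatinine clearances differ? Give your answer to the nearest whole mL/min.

Patient 1: SCr = 142 / 88.4 = 1.606 mg/dL
Patient 1: CrCl = (140 − 92) × 53 / (72 × 1.606) × 0.85 = 2544.0 / 115.63 × 0.85 ≈ 18.7 mL/min
Patient 2: CrCl = (140 − 34) × 99.2 / (72 × 3.67) = 10515.2 / 264.24 ≈ 39.8 mL/min
|18.7 − 39.8| = 21.1 mL/min

21 mL/min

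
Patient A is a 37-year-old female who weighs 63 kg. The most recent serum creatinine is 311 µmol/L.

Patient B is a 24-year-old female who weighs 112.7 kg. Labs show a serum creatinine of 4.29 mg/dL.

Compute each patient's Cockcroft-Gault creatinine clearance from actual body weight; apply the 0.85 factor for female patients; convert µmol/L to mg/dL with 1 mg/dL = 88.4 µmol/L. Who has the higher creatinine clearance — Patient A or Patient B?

Patient B

Patient A: SCr = 311 / 88.4 = 3.518 mg/dL
Patient A: CrCl = (140 − 37) × 63 / (72 × 3.518) × 0.85 = 6489.0 / 253.30 × 0.85 ≈ 21.8 mL/min
Patient B: CrCl = (140 − 24) × 112.7 / (72 × 4.29) × 0.85 = 13073.2 / 308.88 × 0.85 ≈ 36.0 mL/min
21.8 vs 36.0 mL/min → Patient B is higher.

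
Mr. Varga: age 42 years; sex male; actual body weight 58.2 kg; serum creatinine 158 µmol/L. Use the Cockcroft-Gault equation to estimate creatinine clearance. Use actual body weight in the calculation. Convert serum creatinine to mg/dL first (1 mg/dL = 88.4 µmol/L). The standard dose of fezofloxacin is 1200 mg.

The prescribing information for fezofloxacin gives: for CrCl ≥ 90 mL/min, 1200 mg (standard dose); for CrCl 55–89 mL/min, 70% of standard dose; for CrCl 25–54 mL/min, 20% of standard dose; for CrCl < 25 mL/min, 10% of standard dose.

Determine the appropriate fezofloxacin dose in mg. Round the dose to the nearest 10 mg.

240 mg

SCr = 158 / 88.4 = 1.787 mg/dL
CrCl = (140 − 42) × 58.2 / (72 × 1.787) = 5703.6 / 128.66 ≈ 44.3 mL/min
CrCl ≈ 44 mL/min → bracket 25–54 mL/min.
20% of 1200 mg = 240 mg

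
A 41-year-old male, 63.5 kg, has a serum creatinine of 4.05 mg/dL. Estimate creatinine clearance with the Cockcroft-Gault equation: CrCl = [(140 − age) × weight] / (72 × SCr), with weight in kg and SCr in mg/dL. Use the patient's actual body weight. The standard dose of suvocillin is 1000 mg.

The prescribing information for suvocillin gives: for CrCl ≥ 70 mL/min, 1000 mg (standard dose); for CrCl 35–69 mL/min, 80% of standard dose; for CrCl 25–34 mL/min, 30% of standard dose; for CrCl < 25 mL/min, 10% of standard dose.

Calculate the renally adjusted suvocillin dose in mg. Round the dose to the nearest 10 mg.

100 mg

CrCl = (140 − 41) × 63.5 / (72 × 4.05) = 6286.5 / 291.60 ≈ 21.6 mL/min
CrCl ≈ 22 mL/min → bracket < 25 mL/min.
10% of 1000 mg = 100 mg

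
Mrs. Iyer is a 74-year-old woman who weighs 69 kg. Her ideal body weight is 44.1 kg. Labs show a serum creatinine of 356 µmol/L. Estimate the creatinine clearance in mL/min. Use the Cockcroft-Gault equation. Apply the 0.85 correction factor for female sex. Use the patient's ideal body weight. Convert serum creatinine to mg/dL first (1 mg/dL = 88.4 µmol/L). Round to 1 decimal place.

8.5 mL/min

SCr = 356 / 88.4 = 4.027 mg/dL
CrCl = (140 − 74) × 44.1 / (72 × 4.027) × 0.85 = 2910.6 / 289.94 × 0.85 ≈ 8.5 mL/min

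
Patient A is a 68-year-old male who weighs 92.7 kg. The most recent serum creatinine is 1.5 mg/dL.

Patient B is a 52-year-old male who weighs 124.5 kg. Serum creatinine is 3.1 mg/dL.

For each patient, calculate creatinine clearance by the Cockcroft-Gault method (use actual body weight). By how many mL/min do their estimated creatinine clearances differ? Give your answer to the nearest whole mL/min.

Patient A: CrCl = (140 − 68) × 92.7 / (72 × 1.5) = 6674.4 / 108.00 ≈ 61.8 mL/min
Patient B: CrCl = (140 − 52) × 124.5 / (72 × 3.1) = 10956.0 / 223.20 ≈ 49.1 mL/min
|61.8 − 49.1| = 12.7 mL/min

13 mL/min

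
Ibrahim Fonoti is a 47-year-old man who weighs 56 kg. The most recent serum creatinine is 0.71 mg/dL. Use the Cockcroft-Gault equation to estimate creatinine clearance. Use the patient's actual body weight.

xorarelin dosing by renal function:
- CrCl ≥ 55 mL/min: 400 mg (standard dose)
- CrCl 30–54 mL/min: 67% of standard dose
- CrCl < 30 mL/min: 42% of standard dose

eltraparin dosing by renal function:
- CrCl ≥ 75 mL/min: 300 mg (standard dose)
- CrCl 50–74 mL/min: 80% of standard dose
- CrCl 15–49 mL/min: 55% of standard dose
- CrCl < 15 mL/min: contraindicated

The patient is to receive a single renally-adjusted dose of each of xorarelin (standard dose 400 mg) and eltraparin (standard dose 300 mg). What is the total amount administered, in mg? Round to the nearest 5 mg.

700 mg

CrCl = (140 − 47) × 56 / (72 × 0.71) = 5208.0 / 51.12 ≈ 101.9 mL/min
CrCl ≈ 102 mL/min.
xorarelin: ≥ 55 mL/min → 100% of 400 mg = 400 mg.
eltraparin: ≥ 75 mL/min → 100% of 300 mg = 300 mg.
Total = 400 + 300 = 700 mg.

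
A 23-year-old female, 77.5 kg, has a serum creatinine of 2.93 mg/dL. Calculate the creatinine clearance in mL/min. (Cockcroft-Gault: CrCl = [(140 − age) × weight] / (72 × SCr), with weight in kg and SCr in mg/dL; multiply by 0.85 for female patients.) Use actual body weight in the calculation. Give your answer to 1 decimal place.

CrCl = (140 − 23) × 77.5 / (72 × 2.93) × 0.85 = 9067.5 / 210.96 × 0.85 ≈ 36.5 mL/min

36.5 mL/min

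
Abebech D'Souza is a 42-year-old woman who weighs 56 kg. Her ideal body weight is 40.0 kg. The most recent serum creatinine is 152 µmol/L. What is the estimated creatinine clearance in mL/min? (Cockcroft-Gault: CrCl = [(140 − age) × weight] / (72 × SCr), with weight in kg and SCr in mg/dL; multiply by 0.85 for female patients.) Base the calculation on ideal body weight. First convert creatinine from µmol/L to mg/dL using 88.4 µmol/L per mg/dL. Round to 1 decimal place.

SCr = 152 / 88.4 = 1.719 mg/dL
CrCl = (140 − 42) × 40 / (72 × 1.719) × 0.85 = 3920.0 / 123.77 × 0.85 ≈ 26.9 mL/min

26.9 mL/min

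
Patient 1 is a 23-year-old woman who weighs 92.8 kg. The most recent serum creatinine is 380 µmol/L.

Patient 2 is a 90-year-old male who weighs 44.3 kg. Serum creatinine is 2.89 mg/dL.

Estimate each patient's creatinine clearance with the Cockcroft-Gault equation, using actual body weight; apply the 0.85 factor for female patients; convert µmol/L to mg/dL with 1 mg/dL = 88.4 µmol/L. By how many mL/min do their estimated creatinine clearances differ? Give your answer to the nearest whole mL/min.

19 mL/min

Patient 1: SCr = 380 / 88.4 = 4.299 mg/dL
Patient 1: CrCl = (140 − 23) × 92.8 / (72 × 4.299) × 0.85 = 10857.6 / 309.53 × 0.85 ≈ 29.8 mL/min
Patient 2: CrCl = (140 − 90) × 44.3 / (72 × 2.89) = 2215.0 / 208.08 ≈ 10.6 mL/min
|29.8 − 10.6| = 19.2 mL/min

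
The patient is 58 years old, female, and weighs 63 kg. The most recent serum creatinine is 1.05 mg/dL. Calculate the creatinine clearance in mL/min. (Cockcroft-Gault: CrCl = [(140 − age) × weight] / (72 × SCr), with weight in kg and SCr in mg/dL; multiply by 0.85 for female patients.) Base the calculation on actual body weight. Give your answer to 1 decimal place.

CrCl = (140 − 58) × 63 / (72 × 1.05) × 0.85 = 5166.0 / 75.60 × 0.85 ≈ 58.1 mL/min

58.1 mL/min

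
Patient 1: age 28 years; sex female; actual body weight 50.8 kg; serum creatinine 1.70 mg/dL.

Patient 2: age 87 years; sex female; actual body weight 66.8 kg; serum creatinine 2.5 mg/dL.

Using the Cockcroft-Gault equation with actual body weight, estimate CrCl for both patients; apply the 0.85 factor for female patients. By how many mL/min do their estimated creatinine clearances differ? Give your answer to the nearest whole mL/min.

23 mL/min

Patient 1: CrCl = (140 − 28) × 50.8 / (72 × 1.7) × 0.85 = 5689.6 / 122.40 × 0.85 ≈ 39.5 mL/min
Patient 2: CrCl = (140 − 87) × 66.8 / (72 × 2.5) × 0.85 = 3540.4 / 180.00 × 0.85 ≈ 16.7 mL/min
|39.5 − 16.7| = 22.8 mL/min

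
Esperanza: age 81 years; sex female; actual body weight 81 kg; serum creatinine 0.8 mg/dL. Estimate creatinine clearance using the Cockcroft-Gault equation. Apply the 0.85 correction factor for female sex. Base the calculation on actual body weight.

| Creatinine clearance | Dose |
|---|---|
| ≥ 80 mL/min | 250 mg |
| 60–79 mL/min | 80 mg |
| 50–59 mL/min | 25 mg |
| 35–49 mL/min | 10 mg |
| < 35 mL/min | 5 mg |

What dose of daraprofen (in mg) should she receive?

CrCl = (140 − 81) × 81 / (72 × 0.8) × 0.85 = 4779.0 / 57.60 × 0.85 ≈ 70.5 mL/min
CrCl ≈ 71 mL/min → bracket 60–79 mL/min.
Dose for this bracket: 80 mg.

80 mg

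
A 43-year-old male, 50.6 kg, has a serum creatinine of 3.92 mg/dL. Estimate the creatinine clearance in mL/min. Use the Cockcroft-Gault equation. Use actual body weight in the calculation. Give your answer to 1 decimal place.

CrCl = (140 − 43) × 50.6 / (72 × 3.92) = 4908.2 / 282.24 ≈ 17.4 mL/min

17.4 mL/min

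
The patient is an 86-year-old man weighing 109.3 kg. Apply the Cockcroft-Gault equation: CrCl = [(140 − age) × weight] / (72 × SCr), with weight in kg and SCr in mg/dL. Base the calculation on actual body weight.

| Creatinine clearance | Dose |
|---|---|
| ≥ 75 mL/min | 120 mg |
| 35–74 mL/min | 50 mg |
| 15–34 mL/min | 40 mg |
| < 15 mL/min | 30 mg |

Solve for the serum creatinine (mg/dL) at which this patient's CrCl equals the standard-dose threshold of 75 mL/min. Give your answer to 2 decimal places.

1.09 mg/dL

Standard dose requires CrCl ≥ 75 mL/min.
Set (140 − 86) × 109.3 / (72 × SCr) = 75
SCr = (140 − 86) × 109.3 / (72 × 75) = 1.093 mg/dL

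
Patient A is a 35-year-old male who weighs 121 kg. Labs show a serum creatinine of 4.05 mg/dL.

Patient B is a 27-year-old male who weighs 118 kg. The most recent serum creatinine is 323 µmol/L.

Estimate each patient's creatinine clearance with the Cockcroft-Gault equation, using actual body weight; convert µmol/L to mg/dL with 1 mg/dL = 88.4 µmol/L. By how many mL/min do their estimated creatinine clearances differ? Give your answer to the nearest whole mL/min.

7 mL/min

Patient A: CrCl = (140 − 35) × 121 / (72 × 4.05) = 12705.0 / 291.60 ≈ 43.6 mL/min
Patient B: SCr = 323 / 88.4 = 3.654 mg/dL
Patient B: CrCl = (140 − 27) × 118 / (72 × 3.654) = 13334.0 / 263.09 ≈ 50.7 mL/min
|43.6 − 50.7| = 7.1 mL/min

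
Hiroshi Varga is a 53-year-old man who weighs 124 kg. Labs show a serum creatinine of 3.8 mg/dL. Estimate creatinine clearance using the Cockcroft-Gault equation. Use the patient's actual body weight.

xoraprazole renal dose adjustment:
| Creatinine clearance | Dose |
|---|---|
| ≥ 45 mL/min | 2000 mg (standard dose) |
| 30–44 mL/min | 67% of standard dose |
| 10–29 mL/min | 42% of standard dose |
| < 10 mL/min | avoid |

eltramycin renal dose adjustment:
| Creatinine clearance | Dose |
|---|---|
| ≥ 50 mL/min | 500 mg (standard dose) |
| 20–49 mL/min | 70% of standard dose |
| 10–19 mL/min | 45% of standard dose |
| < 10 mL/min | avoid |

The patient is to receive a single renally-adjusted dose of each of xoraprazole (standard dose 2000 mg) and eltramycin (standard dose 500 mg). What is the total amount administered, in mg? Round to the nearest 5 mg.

1690 mg

CrCl = (140 − 53) × 124 / (72 × 3.8) = 10788.0 / 273.60 ≈ 39.4 mL/min
CrCl ≈ 39 mL/min.
xoraprazole: 30–44 mL/min → 67% of 2000 mg = 1340 mg.
eltramycin: 20–49 mL/min → 70% of 500 mg = 350 mg.
Total = 1340 + 350 = 1690 mg.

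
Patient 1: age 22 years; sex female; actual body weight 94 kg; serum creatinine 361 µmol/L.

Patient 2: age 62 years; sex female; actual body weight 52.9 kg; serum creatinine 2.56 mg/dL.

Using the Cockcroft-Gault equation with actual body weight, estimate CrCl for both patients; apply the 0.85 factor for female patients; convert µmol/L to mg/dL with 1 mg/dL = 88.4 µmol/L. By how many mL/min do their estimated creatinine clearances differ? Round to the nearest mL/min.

Patient 1: SCr = 361 / 88.4 = 4.084 mg/dL
Patient 1: CrCl = (140 − 22) × 94 / (72 × 4.084) × 0.85 = 11092.0 / 294.05 × 0.85 ≈ 32.1 mL/min
Patient 2: CrCl = (140 − 62) × 52.9 / (72 × 2.56) × 0.85 = 4126.2 / 184.32 × 0.85 ≈ 19.0 mL/min
|32.1 − 19.0| = 13.1 mL/min

13 mL/min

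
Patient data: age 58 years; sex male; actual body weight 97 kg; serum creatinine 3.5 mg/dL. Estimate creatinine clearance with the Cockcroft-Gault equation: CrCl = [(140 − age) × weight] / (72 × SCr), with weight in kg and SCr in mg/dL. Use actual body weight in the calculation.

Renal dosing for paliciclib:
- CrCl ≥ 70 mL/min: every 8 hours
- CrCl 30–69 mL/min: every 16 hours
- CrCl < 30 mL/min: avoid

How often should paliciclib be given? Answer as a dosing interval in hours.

every 16 hours

CrCl = (140 − 58) × 97 / (72 × 3.5) = 7954.0 / 252.00 ≈ 31.6 mL/min
CrCl ≈ 32 mL/min → bracket 30–69 mL/min → every 16 hours.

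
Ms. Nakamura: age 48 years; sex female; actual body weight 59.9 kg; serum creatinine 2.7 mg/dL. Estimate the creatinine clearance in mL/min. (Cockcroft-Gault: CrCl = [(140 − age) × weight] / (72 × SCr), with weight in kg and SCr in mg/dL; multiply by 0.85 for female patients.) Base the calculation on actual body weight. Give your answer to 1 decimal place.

24.1 mL/min

CrCl = (140 − 48) × 59.9 / (72 × 2.7) × 0.85 = 5510.8 / 194.40 × 0.85 ≈ 24.1 mL/min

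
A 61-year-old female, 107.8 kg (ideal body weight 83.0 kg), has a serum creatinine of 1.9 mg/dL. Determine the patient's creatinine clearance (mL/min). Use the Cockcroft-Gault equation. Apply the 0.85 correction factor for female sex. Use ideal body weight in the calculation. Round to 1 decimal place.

40.7 mL/min

CrCl = (140 − 61) × 83 / (72 × 1.9) × 0.85 = 6557.0 / 136.80 × 0.85 ≈ 40.7 mL/min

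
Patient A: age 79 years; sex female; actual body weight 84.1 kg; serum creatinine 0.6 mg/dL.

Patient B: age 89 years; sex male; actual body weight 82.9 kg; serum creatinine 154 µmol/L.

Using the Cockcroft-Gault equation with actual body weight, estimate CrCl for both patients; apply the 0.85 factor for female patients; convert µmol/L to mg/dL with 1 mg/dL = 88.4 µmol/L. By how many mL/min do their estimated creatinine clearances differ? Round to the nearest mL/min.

Patient A: CrCl = (140 − 79) × 84.1 / (72 × 0.6) × 0.85 = 5130.1 / 43.20 × 0.85 ≈ 100.9 mL/min
Patient B: SCr = 154 / 88.4 = 1.742 mg/dL
Patient B: CrCl = (140 − 89) × 82.9 / (72 × 1.742) = 4227.9 / 125.42 ≈ 33.7 mL/min
|100.9 − 33.7| = 67.2 mL/min

67 mL/min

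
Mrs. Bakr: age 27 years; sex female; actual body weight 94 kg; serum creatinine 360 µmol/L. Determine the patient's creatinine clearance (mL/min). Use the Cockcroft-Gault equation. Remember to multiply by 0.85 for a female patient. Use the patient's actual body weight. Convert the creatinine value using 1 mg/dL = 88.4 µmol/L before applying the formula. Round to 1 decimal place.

SCr = 360 / 88.4 = 4.072 mg/dL
CrCl = (140 − 27) × 94 / (72 × 4.072) × 0.85 = 10622.0 / 293.18 × 0.85 ≈ 30.8 mL/min

30.8 mL/min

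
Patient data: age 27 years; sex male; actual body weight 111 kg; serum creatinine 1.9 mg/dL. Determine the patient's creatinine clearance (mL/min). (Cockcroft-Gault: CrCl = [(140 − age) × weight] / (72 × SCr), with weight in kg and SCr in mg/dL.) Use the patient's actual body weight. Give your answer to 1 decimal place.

91.7 mL/min

CrCl = (140 − 27) × 111 / (72 × 1.9) = 12543.0 / 136.80 ≈ 91.7 mL/min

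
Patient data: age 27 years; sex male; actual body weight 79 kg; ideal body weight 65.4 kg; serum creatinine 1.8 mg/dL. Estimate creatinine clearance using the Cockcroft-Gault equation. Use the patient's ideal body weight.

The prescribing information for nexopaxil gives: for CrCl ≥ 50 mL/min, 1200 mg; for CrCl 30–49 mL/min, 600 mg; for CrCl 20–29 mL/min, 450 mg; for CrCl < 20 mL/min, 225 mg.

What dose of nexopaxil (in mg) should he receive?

CrCl = (140 − 27) × 65.4 / (72 × 1.8) = 7390.2 / 129.60 ≈ 57.0 mL/min
CrCl ≈ 57 mL/min → bracket ≥ 50 mL/min.
Dose for this bracket: 1200 mg.

1200 mg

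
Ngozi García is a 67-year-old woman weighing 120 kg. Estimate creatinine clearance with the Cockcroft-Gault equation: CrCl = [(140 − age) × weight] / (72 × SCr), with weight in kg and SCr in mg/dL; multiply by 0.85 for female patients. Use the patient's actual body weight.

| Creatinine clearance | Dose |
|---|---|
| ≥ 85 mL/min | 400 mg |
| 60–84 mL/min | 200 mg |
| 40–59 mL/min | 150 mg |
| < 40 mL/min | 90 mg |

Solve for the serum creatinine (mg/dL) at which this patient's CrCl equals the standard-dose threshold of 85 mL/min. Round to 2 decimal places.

1.22 mg/dL

Standard dose requires CrCl ≥ 85 mL/min.
Set (140 − 67) × 120 × 0.85 / (72 × SCr) = 85
SCr = (140 − 67) × 120 × 0.85 / (72 × 85) = 1.217 mg/dL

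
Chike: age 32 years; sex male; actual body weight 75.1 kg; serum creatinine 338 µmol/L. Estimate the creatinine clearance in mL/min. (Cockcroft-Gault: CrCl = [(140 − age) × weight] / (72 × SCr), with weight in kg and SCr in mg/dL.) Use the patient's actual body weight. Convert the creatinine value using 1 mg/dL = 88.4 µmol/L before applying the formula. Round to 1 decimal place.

29.5 mL/min

SCr = 338 / 88.4 = 3.824 mg/dL
CrCl = (140 − 32) × 75.1 / (72 × 3.824) = 8110.8 / 275.33 ≈ 29.5 mL/min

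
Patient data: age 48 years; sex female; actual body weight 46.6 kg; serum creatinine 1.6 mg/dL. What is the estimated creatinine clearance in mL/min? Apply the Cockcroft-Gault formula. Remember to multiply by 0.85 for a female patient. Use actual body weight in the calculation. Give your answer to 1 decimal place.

CrCl = (140 − 48) × 46.6 / (72 × 1.6) × 0.85 = 4287.2 / 115.20 × 0.85 ≈ 31.6 mL/min

31.6 mL/min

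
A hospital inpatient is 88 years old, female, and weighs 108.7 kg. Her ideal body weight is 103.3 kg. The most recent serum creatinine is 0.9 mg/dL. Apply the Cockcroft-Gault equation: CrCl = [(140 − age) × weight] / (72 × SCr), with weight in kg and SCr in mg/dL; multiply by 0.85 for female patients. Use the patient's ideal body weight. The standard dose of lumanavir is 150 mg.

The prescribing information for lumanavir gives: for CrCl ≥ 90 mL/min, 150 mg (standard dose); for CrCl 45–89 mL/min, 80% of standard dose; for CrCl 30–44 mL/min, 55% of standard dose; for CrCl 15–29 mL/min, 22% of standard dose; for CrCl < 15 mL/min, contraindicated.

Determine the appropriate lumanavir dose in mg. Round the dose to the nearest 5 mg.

CrCl = (140 − 88) × 103.3 / (72 × 0.9) × 0.85 = 5371.6 / 64.80 × 0.85 ≈ 70.5 mL/min
CrCl ≈ 70 mL/min → bracket 45–89 mL/min.
80% of 150 mg = 120 mg

120 mg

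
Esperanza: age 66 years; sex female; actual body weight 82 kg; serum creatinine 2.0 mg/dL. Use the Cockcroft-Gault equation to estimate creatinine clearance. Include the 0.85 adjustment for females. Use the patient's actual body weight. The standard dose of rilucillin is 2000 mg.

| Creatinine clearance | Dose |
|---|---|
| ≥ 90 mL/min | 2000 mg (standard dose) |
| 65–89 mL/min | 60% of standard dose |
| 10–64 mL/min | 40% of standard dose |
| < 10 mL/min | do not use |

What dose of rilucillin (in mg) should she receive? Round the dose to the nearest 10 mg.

800 mg

CrCl = (140 − 66) × 82 / (72 × 2) × 0.85 = 6068.0 / 144.00 × 0.85 ≈ 35.8 mL/min
CrCl ≈ 36 mL/min → bracket 10–64 mL/min.
40% of 2000 mg = 800 mg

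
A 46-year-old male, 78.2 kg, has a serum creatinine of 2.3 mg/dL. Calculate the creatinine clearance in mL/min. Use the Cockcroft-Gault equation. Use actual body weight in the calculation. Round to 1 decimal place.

44.4 mL/min

CrCl = (140 − 46) × 78.2 / (72 × 2.3) = 7350.8 / 165.60 ≈ 44.4 mL/min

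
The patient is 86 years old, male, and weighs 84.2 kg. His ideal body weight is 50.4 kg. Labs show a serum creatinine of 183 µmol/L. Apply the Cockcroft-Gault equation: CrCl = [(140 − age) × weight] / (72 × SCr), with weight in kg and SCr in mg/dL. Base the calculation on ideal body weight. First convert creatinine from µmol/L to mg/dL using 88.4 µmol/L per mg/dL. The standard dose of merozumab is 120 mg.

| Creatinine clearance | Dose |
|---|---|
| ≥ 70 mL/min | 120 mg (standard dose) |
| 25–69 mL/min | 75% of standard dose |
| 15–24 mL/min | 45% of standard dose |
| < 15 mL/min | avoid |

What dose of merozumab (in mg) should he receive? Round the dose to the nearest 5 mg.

55 mg

SCr = 183 / 88.4 = 2.07 mg/dL
CrCl = (140 − 86) × 50.4 / (72 × 2.07) = 2721.6 / 149.04 ≈ 18.3 mL/min
CrCl ≈ 18 mL/min → bracket 15–24 mL/min.
45% of 120 mg = 54 mg → 55 mg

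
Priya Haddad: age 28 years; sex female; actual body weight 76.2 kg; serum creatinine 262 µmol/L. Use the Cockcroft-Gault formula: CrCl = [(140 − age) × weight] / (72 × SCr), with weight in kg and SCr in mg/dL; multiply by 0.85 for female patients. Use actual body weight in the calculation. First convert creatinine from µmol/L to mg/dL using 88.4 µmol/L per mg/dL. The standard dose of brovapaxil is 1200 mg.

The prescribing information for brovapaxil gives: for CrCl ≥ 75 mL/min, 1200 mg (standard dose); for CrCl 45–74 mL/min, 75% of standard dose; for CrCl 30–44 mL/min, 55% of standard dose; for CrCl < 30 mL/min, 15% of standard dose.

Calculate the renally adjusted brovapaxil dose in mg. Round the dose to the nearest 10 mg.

660 mg

SCr = 262 / 88.4 = 2.964 mg/dL
CrCl = (140 − 28) × 76.2 / (72 × 2.964) × 0.85 = 8534.4 / 213.41 × 0.85 ≈ 34.0 mL/min
CrCl ≈ 34 mL/min → bracket 30–44 mL/min.
55% of 1200 mg = 660 mg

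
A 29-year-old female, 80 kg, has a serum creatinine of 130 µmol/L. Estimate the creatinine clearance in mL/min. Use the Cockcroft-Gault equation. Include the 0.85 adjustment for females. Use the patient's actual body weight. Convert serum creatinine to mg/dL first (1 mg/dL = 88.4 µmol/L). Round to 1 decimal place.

71.3 mL/min

SCr = 130 / 88.4 = 1.471 mg/dL
CrCl = (140 − 29) × 80 / (72 × 1.471) × 0.85 = 8880.0 / 105.91 × 0.85 ≈ 71.3 mL/min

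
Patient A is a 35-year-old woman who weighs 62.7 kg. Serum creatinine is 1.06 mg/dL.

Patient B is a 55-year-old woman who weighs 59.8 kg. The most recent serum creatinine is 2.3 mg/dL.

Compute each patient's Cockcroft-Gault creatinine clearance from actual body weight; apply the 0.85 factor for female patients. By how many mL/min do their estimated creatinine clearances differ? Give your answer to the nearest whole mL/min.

Patient A: CrCl = (140 − 35) × 62.7 / (72 × 1.06) × 0.85 = 6583.5 / 76.32 × 0.85 ≈ 73.3 mL/min
Patient B: CrCl = (140 − 55) × 59.8 / (72 × 2.3) × 0.85 = 5083.0 / 165.60 × 0.85 ≈ 26.1 mL/min
|73.3 − 26.1| = 47.2 mL/min

47 mL/min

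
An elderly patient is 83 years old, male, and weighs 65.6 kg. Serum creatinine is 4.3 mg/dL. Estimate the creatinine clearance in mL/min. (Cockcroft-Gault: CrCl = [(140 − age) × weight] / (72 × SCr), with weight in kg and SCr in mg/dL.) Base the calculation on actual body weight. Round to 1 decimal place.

12.1 mL/min

CrCl = (140 − 83) × 65.6 / (72 × 4.3) = 3739.2 / 309.60 ≈ 12.1 mL/min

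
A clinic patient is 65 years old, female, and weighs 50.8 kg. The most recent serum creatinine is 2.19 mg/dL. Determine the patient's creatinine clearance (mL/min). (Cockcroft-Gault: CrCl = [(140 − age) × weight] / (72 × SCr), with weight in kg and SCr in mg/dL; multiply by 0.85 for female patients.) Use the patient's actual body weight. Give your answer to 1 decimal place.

CrCl = (140 − 65) × 50.8 / (72 × 2.19) × 0.85 = 3810.0 / 157.68 × 0.85 ≈ 20.5 mL/min

20.5 mL/min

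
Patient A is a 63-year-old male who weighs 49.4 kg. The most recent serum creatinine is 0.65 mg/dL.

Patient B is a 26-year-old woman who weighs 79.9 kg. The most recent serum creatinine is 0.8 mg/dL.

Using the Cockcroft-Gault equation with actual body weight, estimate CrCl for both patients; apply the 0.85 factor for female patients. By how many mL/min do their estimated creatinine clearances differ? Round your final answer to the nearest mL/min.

53 mL/min

Patient A: CrCl = (140 − 63) × 49.4 / (72 × 0.65) = 3803.8 / 46.80 ≈ 81.3 mL/min
Patient B: CrCl = (140 − 26) × 79.9 / (72 × 0.8) × 0.85 = 9108.6 / 57.60 × 0.85 ≈ 134.4 mL/min
|81.3 − 134.4| = 53.1 mL/min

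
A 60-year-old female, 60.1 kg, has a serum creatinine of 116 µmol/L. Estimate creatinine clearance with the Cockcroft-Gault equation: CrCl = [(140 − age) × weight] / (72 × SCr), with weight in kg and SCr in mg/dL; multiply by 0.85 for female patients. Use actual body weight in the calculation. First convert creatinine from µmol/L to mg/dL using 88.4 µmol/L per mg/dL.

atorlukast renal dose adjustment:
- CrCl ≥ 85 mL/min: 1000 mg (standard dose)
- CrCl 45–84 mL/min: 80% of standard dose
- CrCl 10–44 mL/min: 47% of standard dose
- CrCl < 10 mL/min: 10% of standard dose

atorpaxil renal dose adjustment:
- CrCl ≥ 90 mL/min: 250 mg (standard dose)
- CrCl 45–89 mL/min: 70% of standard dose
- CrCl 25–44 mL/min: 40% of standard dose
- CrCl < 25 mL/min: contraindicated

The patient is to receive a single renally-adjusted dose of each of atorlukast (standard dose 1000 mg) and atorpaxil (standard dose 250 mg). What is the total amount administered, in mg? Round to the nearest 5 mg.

570 mg

SCr = 116 / 88.4 = 1.312 mg/dL
CrCl = (140 − 60) × 60.1 / (72 × 1.312) × 0.85 = 4808.0 / 94.46 × 0.85 ≈ 43.3 mL/min
CrCl ≈ 43 mL/min.
atorlukast: 10–44 mL/min → 47% of 1000 mg = 470 mg.
atorpaxil: 25–44 mL/min → 40% of 250 mg = 100 mg.
Total = 470 + 100 = 570 mg.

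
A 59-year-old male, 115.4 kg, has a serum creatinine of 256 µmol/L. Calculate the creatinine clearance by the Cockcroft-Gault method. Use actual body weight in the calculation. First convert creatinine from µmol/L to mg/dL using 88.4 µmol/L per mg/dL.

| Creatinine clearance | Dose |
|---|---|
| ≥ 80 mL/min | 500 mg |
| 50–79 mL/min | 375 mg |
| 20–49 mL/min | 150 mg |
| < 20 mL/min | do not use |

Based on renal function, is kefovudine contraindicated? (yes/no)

SCr = 256 / 88.4 = 2.896 mg/dL
CrCl = (140 − 59) × 115.4 / (72 × 2.896) = 9347.4 / 208.51 ≈ 44.8 mL/min
CrCl ≈ 45 mL/min, which is ≥ 20 mL/min.

no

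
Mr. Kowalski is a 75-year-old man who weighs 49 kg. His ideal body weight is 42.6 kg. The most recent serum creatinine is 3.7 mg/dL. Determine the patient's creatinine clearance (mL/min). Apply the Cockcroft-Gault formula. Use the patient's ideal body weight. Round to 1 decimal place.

10.4 mL/min

CrCl = (140 − 75) × 42.6 / (72 × 3.7) = 2769.0 / 266.40 ≈ 10.4 mL/min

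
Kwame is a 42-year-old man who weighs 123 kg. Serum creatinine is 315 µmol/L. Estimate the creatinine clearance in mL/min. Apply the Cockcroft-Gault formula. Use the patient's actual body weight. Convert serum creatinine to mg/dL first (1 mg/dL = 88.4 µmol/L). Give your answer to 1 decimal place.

SCr = 315 / 88.4 = 3.563 mg/dL
CrCl = (140 − 42) × 123 / (72 × 3.563) = 12054.0 / 256.54 ≈ 47.0 mL/min

47.0 mL/min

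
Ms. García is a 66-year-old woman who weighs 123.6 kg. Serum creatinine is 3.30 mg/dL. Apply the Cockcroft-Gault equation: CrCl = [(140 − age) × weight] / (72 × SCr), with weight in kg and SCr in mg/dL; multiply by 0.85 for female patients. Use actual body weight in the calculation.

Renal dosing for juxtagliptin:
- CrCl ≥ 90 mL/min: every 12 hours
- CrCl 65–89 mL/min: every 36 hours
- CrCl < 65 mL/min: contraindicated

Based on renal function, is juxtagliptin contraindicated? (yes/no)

yes

CrCl = (140 − 66) × 123.6 / (72 × 3.3) × 0.85 = 9146.4 / 237.60 × 0.85 ≈ 32.7 mL/min
CrCl ≈ 33 mL/min, which is < 65 mL/min.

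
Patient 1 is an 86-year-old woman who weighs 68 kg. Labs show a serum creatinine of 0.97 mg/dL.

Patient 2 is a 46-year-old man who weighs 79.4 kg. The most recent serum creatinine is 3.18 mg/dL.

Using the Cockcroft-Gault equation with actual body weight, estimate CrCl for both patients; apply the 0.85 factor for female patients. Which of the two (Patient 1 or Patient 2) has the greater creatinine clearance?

Patient 1

Patient 1: CrCl = (140 − 86) × 68 / (72 × 0.97) × 0.85 = 3672.0 / 69.84 × 0.85 ≈ 44.7 mL/min
Patient 2: CrCl = (140 − 46) × 79.4 / (72 × 3.18) = 7463.6 / 228.96 ≈ 32.6 mL/min
44.7 vs 32.6 mL/min → Patient 1 is higher.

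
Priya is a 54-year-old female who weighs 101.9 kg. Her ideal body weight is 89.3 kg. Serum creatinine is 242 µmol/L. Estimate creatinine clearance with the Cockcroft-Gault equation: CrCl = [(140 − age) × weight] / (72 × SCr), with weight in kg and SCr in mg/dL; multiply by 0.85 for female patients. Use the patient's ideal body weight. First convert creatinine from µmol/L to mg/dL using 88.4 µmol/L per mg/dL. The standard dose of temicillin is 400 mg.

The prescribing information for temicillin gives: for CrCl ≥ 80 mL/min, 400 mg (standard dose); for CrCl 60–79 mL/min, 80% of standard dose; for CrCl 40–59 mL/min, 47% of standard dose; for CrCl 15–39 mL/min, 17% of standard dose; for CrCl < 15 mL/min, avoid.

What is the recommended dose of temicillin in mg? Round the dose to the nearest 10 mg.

SCr = 242 / 88.4 = 2.738 mg/dL
CrCl = (140 − 54) × 89.3 / (72 × 2.738) × 0.85 = 7679.8 / 197.14 × 0.85 ≈ 33.1 mL/min
CrCl ≈ 33 mL/min → bracket 15–39 mL/min.
17% of 400 mg = 68 mg → 70 mg

70 mg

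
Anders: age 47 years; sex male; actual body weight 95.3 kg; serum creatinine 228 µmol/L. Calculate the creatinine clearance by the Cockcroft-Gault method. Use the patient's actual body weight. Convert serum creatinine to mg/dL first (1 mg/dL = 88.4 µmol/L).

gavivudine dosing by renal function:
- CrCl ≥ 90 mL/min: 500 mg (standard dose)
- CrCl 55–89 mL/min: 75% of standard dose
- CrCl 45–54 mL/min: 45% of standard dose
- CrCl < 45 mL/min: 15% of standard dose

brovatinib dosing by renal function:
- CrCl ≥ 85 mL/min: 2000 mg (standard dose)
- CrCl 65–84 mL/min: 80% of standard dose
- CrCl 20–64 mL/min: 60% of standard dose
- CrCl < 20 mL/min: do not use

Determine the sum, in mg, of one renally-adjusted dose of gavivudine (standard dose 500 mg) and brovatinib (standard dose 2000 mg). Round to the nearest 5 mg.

SCr = 228 / 88.4 = 2.579 mg/dL
CrCl = (140 − 47) × 95.3 / (72 × 2.579) = 8862.9 / 185.69 ≈ 47.7 mL/min
CrCl ≈ 48 mL/min.
gavivudine: 45–54 mL/min → 45% of 500 mg = 225 mg.
brovatinib: 20–64 mL/min → 60% of 2000 mg = 1200 mg.
Total = 225 + 1200 = 1425 mg.

1425 mg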